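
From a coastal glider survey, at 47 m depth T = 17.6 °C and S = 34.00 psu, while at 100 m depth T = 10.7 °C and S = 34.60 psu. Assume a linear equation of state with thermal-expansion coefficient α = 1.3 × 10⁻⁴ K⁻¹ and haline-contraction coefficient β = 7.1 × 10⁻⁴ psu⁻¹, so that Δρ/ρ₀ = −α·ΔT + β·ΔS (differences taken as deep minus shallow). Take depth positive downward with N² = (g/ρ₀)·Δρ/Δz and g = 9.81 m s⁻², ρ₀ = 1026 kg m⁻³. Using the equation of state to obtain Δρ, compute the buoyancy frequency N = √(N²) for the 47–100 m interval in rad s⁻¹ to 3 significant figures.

0.0156 rad s⁻¹

ΔT = -6.9 K, ΔS = +0.60 psu (deep − shallow).
Δρ/ρ₀ = −αΔT + βΔS = 8.97 × 10⁻⁴ + 4.26 × 10⁻⁴ = 1.323 × 10⁻³, so Δρ ≈ 1.357 kg m⁻³.
N² = (g/ρ₀)·Δρ/Δz = g·(Δρ/ρ₀)/Δz = 9.81 × 1.323 × 10⁻³ / 53 = 2.4488 × 10⁻⁴ s⁻².
N = √(2.4488 × 10⁻⁴) = 0.015649 rad s⁻¹ ≈ 0.0156 rad s⁻¹.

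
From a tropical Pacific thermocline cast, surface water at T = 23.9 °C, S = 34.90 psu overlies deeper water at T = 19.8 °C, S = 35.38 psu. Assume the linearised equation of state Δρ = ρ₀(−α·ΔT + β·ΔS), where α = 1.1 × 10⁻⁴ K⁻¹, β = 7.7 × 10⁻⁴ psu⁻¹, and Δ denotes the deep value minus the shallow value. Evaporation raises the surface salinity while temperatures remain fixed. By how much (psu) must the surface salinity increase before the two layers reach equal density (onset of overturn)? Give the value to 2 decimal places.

Neutral buoyancy requires −α(T_deep − T_surf) + β(S_deep − S_surf′) = 0.
S_surf′ = S_deep − (α/β)·ΔT = 35.38 − (1.1 × 10⁻⁴/7.7 × 10⁻⁴)·(-4.1) = 35.9657 psu.
Increase required: 35.9657 − 34.90 = 1.0657 psu.

1.07 psu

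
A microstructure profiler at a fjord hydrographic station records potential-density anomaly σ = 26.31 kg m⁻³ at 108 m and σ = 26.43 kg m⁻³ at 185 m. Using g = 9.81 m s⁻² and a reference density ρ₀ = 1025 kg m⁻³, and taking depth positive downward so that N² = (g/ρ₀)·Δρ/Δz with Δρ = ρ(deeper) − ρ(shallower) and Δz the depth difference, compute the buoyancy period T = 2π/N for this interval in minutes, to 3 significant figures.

27.1 min

Δρ = 1026.43 − 1026.31 = 0.12 kg m⁻³ over Δz = 185 − 108 = 77 m.
N² = (9.81/1025) × (0.12/77) = 1.4915 × 10⁻⁵ s⁻².
N = √(1.4915 × 10⁻⁵) = 3.8620 × 10⁻³ rad s⁻¹, so T = 2π/N = 1.6269 × 10³ s = 27.115 min ≈ 27.1 min.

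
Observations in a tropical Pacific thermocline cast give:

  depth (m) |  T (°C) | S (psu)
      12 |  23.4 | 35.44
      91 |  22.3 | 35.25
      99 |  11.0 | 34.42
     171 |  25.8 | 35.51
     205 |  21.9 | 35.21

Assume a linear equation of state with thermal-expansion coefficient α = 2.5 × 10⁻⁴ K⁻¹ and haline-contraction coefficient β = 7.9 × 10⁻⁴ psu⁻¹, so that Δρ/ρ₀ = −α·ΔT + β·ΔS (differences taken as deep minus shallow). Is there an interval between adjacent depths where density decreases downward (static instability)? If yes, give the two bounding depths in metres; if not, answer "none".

Evaluate Δρ/ρ₀ = −αΔT + βΔS across each adjacent pair:
  12–91 m: −αΔT+βΔS = −(2.5 × 10⁻⁴)(-1.1)+(7.9 × 10⁻⁴)(-0.19) = 1.2 × 10⁻⁴ → stable
  91–99 m: −αΔT+βΔS = −(2.5 × 10⁻⁴)(-11.3)+(7.9 × 10⁻⁴)(-0.83) = 2.2 × 10⁻³ → stable
  99–171 m: −αΔT+βΔS = −(2.5 × 10⁻⁴)(+14.8)+(7.9 × 10⁻⁴)(+1.09) = -2.8 × 10⁻³ → UNSTABLE
  171–205 m: −αΔT+βΔS = −(2.5 × 10⁻⁴)(-3.9)+(7.9 × 10⁻⁴)(-0.30) = 7.4 × 10⁻⁴ → stable
The 99–171 m interval has Δρ < 0: lighter water underlies denser water.

99–171 m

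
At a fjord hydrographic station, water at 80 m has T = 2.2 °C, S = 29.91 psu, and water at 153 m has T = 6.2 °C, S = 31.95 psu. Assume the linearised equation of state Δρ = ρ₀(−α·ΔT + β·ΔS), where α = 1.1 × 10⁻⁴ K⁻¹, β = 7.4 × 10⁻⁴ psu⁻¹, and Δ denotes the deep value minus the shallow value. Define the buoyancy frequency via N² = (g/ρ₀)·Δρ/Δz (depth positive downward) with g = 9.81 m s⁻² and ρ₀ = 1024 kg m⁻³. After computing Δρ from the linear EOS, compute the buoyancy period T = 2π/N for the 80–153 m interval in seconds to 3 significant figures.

524 s

ΔT = +4.0 K, ΔS = +2.04 psu (deep − shallow).
Δρ/ρ₀ = −αΔT + βΔS = -4.40 × 10⁻⁴ + 1.5096 × 10⁻³ = 1.0696 × 10⁻³, so Δρ ≈ 1.095 kg m⁻³.
N² = (g/ρ₀)·Δρ/Δz = g·(Δρ/ρ₀)/Δz = 9.81 × 1.0696 × 10⁻³ / 73 = 1.4374 × 10⁻⁴ s⁻².
N = √(1.4374 × 10⁻⁴) = 0.011989 rad s⁻¹ → T = 2π/N = 524.08 s ≈ 524 s.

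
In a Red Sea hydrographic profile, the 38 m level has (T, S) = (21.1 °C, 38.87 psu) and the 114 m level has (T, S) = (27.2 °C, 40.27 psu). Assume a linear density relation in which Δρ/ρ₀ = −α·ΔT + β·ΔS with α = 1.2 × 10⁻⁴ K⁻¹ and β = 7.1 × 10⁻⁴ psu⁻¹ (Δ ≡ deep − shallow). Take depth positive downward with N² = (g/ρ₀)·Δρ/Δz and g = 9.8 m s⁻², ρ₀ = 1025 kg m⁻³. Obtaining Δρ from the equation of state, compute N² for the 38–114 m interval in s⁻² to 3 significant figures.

ΔT = +6.1 K, ΔS = +1.40 psu (deep − shallow).
Δρ/ρ₀ = −αΔT + βΔS = -7.32 × 10⁻⁴ + 9.94 × 10⁻⁴ = 2.62 × 10⁻⁴, so Δρ ≈ 0.2685 kg m⁻³.
N² = (g/ρ₀)·Δρ/Δz = g·(Δρ/ρ₀)/Δz = 9.8 × 2.62 × 10⁻⁴ / 76 = 3.3784 × 10⁻⁵ s⁻² ≈ 3.38 × 10⁻⁵ s⁻².

3.38 × 10⁻⁵ s⁻²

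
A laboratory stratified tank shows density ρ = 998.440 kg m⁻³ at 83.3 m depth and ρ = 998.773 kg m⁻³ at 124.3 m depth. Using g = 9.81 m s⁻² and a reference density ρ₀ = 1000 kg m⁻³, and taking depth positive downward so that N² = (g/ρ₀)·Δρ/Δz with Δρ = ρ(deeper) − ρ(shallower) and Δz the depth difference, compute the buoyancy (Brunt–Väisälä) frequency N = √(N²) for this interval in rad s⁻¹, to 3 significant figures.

Δρ = 998.773 − 998.440 = 0.333 kg m⁻³ over Δz = 124.3 − 83.3 = 41 m.
N² = (9.81/1000) × (0.333/41) = 7.9676 × 10⁻⁵ s⁻².
N = √(7.9676 × 10⁻⁵) = 8.9261 × 10⁻³ rad s⁻¹ ≈ 8.93 × 10⁻³ rad s⁻¹.

8.93 × 10⁻³ rad s⁻¹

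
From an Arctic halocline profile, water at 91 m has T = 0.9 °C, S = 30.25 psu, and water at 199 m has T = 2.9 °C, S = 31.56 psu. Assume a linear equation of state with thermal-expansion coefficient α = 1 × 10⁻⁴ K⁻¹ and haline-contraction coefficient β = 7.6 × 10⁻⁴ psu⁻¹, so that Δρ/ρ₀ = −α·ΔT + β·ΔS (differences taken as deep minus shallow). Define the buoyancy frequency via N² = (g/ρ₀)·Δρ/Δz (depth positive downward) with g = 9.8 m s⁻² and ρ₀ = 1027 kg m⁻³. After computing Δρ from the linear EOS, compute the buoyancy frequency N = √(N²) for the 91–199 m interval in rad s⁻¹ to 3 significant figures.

8.50 × 10⁻³ rad s⁻¹

ΔT = +2.0 K, ΔS = +1.31 psu (deep − shallow).
Δρ/ρ₀ = −αΔT + βΔS = -2.00 × 10⁻⁴ + 9.956 × 10⁻⁴ = 7.956 × 10⁻⁴, so Δρ ≈ 0.8171 kg m⁻³.
N² = (g/ρ₀)·Δρ/Δz = g·(Δρ/ρ₀)/Δz = 9.8 × 7.956 × 10⁻⁴ / 108 = 7.2193 × 10⁻⁵ s⁻².
N = √(7.2193 × 10⁻⁵) = 8.4966 × 10⁻³ rad s⁻¹ ≈ 8.50 × 10⁻³ rad s⁻¹.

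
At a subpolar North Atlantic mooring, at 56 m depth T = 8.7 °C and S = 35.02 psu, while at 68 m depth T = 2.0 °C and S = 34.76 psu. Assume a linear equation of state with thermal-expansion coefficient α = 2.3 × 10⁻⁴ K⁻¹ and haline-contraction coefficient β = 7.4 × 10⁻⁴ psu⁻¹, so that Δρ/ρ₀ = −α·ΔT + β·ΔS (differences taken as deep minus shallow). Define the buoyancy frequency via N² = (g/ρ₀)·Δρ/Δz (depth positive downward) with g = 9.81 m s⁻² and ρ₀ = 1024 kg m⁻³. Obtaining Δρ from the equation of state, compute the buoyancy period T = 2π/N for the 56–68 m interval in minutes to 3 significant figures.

ΔT = -6.7 K, ΔS = -0.26 psu (deep − shallow).
Δρ/ρ₀ = −αΔT + βΔS = 1.541 × 10⁻³ − 1.924 × 10⁻⁴ = 1.3486 × 10⁻³, so Δρ ≈ 1.381 kg m⁻³.
N² = (g/ρ₀)·Δρ/Δz = g·(Δρ/ρ₀)/Δz = 9.81 × 1.3486 × 10⁻³ / 12 = 1.1025 × 10⁻³ s⁻².
N = √(1.1025 × 10⁻³) = 0.033204 rad s⁻¹ → T = 2π/N = 189.23 s = 3.1538 min ≈ 3.15 min.

3.15 min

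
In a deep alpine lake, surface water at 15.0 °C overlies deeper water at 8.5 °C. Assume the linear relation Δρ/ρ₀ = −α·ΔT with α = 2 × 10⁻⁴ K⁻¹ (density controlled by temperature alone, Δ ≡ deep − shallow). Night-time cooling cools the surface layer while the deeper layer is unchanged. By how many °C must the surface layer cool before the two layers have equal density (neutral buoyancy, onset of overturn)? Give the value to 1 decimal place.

With temperature the only control, equal density requires T_surf′ = T_deep.
T_surf′ = 8.5 °C.
Cooling required: 15.0 − 8.5 = 6.5 °C.

6.5 °C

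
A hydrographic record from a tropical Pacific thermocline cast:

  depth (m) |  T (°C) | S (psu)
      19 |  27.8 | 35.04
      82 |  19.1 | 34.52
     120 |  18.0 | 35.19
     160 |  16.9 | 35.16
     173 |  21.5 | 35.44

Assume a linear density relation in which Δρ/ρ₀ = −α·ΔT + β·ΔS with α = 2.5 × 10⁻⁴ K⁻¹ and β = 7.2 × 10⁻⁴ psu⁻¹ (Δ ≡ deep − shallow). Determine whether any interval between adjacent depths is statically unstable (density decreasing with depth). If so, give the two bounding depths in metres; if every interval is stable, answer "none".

Evaluate Δρ/ρ₀ = −αΔT + βΔS across each adjacent pair:
  19–82 m: −αΔT+βΔS = −(2.5 × 10⁻⁴)(-8.7)+(7.2 × 10⁻⁴)(-0.52) = 1.8 × 10⁻³ → stable
  82–120 m: −αΔT+βΔS = −(2.5 × 10⁻⁴)(-1.1)+(7.2 × 10⁻⁴)(+0.67) = 7.6 × 10⁻⁴ → stable
  120–160 m: −αΔT+βΔS = −(2.5 × 10⁻⁴)(-1.1)+(7.2 × 10⁻⁴)(-0.03) = 2.5 × 10⁻⁴ → stable
  160–173 m: −αΔT+βΔS = −(2.5 × 10⁻⁴)(+4.6)+(7.2 × 10⁻⁴)(+0.28) = -9.5 × 10⁻⁴ → UNSTABLE
The 160–173 m interval has Δρ < 0: lighter water underlies denser water.

160–173 m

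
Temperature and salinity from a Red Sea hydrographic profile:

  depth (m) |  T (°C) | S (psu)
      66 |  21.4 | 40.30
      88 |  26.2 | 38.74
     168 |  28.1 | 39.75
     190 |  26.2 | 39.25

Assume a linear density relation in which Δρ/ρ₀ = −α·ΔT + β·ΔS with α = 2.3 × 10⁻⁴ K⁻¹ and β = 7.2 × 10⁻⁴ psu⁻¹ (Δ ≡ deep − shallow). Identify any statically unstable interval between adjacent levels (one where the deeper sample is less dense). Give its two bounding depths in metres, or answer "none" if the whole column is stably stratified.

66–88 m

Evaluate Δρ/ρ₀ = −αΔT + βΔS across each adjacent pair:
  66–88 m: −αΔT+βΔS = −(2.3 × 10⁻⁴)(+4.8)+(7.2 × 10⁻⁴)(-1.56) = -2.2 × 10⁻³ → UNSTABLE
  88–168 m: −αΔT+βΔS = −(2.3 × 10⁻⁴)(+1.9)+(7.2 × 10⁻⁴)(+1.01) = 2.9 × 10⁻⁴ → stable
  168–190 m: −αΔT+βΔS = −(2.3 × 10⁻⁴)(-1.9)+(7.2 × 10⁻⁴)(-0.50) = 7.7 × 10⁻⁵ → stable
The 66–88 m interval has Δρ < 0: lighter water underlies denser water.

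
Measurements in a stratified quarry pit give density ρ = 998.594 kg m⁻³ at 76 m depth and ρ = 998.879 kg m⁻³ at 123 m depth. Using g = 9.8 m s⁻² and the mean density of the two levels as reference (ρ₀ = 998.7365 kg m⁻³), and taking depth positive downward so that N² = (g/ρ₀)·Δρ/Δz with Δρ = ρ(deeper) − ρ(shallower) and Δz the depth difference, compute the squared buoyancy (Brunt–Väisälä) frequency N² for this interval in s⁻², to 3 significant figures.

Δρ = 998.879 − 998.594 = 0.285 kg m⁻³ over Δz = 123 − 76 = 47 m.
N² = (9.8/998.7365) × (0.285/47) = 5.9501 × 10⁻⁵ s⁻² ≈ 5.95 × 10⁻⁵ s⁻².

5.95 × 10⁻⁵ s⁻²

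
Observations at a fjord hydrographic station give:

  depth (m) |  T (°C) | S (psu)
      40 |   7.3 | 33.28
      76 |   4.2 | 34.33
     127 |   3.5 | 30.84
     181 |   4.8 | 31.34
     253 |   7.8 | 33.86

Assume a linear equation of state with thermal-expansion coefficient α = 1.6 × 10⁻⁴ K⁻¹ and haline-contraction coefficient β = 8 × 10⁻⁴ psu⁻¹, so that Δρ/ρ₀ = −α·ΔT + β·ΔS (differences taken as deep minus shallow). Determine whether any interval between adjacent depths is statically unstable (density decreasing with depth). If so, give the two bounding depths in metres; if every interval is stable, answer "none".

76–127 m

Evaluate Δρ/ρ₀ = −αΔT + βΔS across each adjacent pair:
  40–76 m: −αΔT+βΔS = −(1.6 × 10⁻⁴)(-3.1)+(8 × 10⁻⁴)(+1.05) = 1.3 × 10⁻³ → stable
  76–127 m: −αΔT+βΔS = −(1.6 × 10⁻⁴)(-0.7)+(8 × 10⁻⁴)(-3.49) = -2.7 × 10⁻³ → UNSTABLE
  127–181 m: −αΔT+βΔS = −(1.6 × 10⁻⁴)(+1.3)+(8 × 10⁻⁴)(+0.50) = 1.9 × 10⁻⁴ → stable
  181–253 m: −αΔT+βΔS = −(1.6 × 10⁻⁴)(+3.0)+(8 × 10⁻⁴)(+2.52) = 1.5 × 10⁻³ → stable
The 76–127 m interval has Δρ < 0: lighter water underlies denser water.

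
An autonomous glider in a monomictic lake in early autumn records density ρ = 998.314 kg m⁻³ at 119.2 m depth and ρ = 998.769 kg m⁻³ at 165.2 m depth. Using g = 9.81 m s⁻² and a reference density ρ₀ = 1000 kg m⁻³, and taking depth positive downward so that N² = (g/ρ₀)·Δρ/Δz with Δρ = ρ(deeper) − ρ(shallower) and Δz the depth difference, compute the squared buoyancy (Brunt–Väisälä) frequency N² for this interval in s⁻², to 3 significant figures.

9.70 × 10⁻⁵ s⁻²

Δρ = 998.769 − 998.314 = 0.455 kg m⁻³ over Δz = 165.2 − 119.2 = 46 m.
N² = (9.81/1000) × (0.455/46) = 9.7034 × 10⁻⁵ s⁻² ≈ 9.70 × 10⁻⁵ s⁻².
N² > 0, so the interval is statically stable.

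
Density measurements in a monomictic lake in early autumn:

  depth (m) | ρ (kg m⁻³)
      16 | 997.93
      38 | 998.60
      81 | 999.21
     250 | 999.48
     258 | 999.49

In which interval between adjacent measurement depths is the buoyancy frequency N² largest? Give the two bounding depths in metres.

Compute the density gradient over each adjacent pair:
  16–38 m: Δρ/Δz = 0.67/22 = 0.030 kg m⁻⁴
  38–81 m: Δρ/Δz = 0.61/43 = 0.014 kg m⁻⁴
  81–250 m: Δρ/Δz = 0.27/169 = 1.6 × 10⁻³ kg m⁻⁴
  250–258 m: Δρ/Δz = 0.01/8 = 1.3 × 10⁻³ kg m⁻⁴
The largest gradient is in the 16–38 m interval — the pycnocline.

16–38 m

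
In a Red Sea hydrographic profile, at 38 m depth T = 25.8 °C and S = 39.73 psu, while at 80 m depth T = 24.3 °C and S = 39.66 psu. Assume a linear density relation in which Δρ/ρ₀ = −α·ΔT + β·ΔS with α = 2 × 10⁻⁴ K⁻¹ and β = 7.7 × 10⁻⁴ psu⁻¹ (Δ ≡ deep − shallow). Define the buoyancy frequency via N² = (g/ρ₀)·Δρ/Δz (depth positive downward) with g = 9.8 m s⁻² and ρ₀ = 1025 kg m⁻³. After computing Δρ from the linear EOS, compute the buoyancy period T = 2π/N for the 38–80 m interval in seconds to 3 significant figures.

829 s

ΔT = -1.5 K, ΔS = -0.07 psu (deep − shallow).
Δρ/ρ₀ = −αΔT + βΔS = 3.00 × 10⁻⁴ − 5.39 × 10⁻⁵ = 2.461 × 10⁻⁴, so Δρ ≈ 0.2523 kg m⁻³.
N² = (g/ρ₀)·Δρ/Δz = g·(Δρ/ρ₀)/Δz = 9.8 × 2.461 × 10⁻⁴ / 42 = 5.7423 × 10⁻⁵ s⁻².
N = √(5.7423 × 10⁻⁵) = 7.5778 × 10⁻³ rad s⁻¹ → T = 2π/N = 829.16 s ≈ 829 s.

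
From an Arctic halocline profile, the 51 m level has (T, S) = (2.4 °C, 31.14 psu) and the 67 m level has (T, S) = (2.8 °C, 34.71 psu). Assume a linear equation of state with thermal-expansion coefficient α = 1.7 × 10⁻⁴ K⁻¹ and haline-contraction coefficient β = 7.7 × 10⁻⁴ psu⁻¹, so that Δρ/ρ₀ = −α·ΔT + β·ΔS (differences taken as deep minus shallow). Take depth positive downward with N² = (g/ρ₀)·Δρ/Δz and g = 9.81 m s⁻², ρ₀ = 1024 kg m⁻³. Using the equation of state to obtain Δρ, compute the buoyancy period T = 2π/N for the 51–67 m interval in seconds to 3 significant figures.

ΔT = +0.4 K, ΔS = +3.57 psu (deep − shallow).
Δρ/ρ₀ = −αΔT + βΔS = -6.80 × 10⁻⁵ + 2.7489 × 10⁻³ = 2.6809 × 10⁻³, so Δρ ≈ 2.745 kg m⁻³.
N² = (g/ρ₀)·Δρ/Δz = g·(Δρ/ρ₀)/Δz = 9.81 × 2.6809 × 10⁻³ / 16 = 1.6437 × 10⁻³ s⁻².
N = √(1.6437 × 10⁻³) = 0.040543 rad s⁻¹ → T = 2π/N = 154.98 s ≈ 155 s.

155 s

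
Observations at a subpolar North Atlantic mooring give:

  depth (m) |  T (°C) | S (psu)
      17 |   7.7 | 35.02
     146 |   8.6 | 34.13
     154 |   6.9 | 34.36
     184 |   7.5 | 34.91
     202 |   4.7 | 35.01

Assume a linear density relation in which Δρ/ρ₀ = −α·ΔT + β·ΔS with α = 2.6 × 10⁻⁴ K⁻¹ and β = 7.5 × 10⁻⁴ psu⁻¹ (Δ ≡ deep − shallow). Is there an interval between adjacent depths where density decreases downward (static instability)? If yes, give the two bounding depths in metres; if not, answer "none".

17–146 m

Evaluate Δρ/ρ₀ = −αΔT + βΔS across each adjacent pair:
  17–146 m: −αΔT+βΔS = −(2.6 × 10⁻⁴)(+0.9)+(7.5 × 10⁻⁴)(-0.89) = -9.0 × 10⁻⁴ → UNSTABLE
  146–154 m: −αΔT+βΔS = −(2.6 × 10⁻⁴)(-1.7)+(7.5 × 10⁻⁴)(+0.23) = 6.1 × 10⁻⁴ → stable
  154–184 m: −αΔT+βΔS = −(2.6 × 10⁻⁴)(+0.6)+(7.5 × 10⁻⁴)(+0.55) = 2.6 × 10⁻⁴ → stable
  184–202 m: −αΔT+βΔS = −(2.6 × 10⁻⁴)(-2.8)+(7.5 × 10⁻⁴)(+0.10) = 8.0 × 10⁻⁴ → stable
The 17–146 m interval has Δρ < 0: lighter water underlies denser water.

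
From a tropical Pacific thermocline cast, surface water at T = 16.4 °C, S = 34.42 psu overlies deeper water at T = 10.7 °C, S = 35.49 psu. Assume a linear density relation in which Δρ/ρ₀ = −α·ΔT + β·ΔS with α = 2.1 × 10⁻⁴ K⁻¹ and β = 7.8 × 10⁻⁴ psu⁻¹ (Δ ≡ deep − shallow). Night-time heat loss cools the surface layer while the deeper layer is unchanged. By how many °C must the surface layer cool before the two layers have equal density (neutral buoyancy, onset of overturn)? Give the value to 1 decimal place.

9.7 °C

Neutral buoyancy requires Δρ = 0, i.e. −α(T_deep − T_surf′) + β(S_deep − S_surf) = 0.
T_surf′ = T_deep − (β/α)·ΔS = 10.7 − (7.8 × 10⁻⁴/2.1 × 10⁻⁴)·(+1.07) = 6.726 °C.
Cooling required: 16.4 − (6.726) = 9.674 °C.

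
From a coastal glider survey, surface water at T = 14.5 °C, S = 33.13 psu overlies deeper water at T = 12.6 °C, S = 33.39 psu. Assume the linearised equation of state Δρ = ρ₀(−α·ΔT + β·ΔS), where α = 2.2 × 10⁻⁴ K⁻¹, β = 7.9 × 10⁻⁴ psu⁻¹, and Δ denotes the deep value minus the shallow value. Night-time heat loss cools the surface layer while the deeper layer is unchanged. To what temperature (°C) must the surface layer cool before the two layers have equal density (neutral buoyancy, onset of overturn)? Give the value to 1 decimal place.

11.7 °C

Neutral buoyancy requires Δρ = 0, i.e. −α(T_deep − T_surf′) + β(S_deep − S_surf) = 0.
T_surf′ = T_deep − (β/α)·ΔS = 12.6 − (7.9 × 10⁻⁴/2.2 × 10⁻⁴)·(+0.26) = 11.666 °C.
Cooling required: 14.5 − (11.666) = 2.834 °C.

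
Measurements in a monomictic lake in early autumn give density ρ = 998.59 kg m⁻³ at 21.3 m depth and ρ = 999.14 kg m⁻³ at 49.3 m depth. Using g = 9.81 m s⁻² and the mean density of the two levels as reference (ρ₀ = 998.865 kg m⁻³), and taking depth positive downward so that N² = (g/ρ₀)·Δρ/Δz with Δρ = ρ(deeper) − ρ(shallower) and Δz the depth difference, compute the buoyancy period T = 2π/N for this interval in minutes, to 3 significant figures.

7.54 min

Δρ = 999.14 − 998.59 = 0.55 kg m⁻³ over Δz = 49.3 − 21.3 = 28 m.
N² = (9.81/998.865) × (0.55/28) = 1.9292 × 10⁻⁴ s⁻².
N = √(1.9292 × 10⁻⁴) = 0.013890 rad s⁻¹, so T = 2π/N = 452.35 s = 7.5392 min ≈ 7.54 min.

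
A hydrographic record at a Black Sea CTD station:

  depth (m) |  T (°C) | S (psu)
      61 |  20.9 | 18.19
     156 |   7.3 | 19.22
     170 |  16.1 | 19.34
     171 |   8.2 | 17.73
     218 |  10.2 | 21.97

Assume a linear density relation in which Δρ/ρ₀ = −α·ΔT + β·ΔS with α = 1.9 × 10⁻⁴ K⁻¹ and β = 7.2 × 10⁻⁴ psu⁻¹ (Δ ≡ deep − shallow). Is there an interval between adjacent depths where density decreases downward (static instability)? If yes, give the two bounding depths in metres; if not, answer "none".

Evaluate Δρ/ρ₀ = −αΔT + βΔS across each adjacent pair:
  61–156 m: −αΔT+βΔS = −(1.9 × 10⁻⁴)(-13.6)+(7.2 × 10⁻⁴)(+1.03) = 3.3 × 10⁻³ → stable
  156–170 m: −αΔT+βΔS = −(1.9 × 10⁻⁴)(+8.8)+(7.2 × 10⁻⁴)(+0.12) = -1.6 × 10⁻³ → UNSTABLE
  170–171 m: −αΔT+βΔS = −(1.9 × 10⁻⁴)(-7.9)+(7.2 × 10⁻⁴)(-1.61) = 3.4 × 10⁻⁴ → stable
  171–218 m: −αΔT+βΔS = −(1.9 × 10⁻⁴)(+2.0)+(7.2 × 10⁻⁴)(+4.24) = 2.7 × 10⁻³ → stable
The 156–170 m interval has Δρ < 0: lighter water underlies denser water.

156–170 m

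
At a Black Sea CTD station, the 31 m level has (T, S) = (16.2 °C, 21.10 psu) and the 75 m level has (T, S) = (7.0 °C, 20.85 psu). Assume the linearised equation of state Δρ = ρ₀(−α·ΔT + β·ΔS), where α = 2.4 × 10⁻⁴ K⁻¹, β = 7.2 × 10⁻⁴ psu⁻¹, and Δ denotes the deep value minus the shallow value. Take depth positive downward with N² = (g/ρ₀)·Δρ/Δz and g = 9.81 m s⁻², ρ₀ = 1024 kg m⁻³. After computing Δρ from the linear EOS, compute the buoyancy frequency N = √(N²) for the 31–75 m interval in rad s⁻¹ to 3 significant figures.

0.0213 rad s⁻¹

ΔT = -9.2 K, ΔS = -0.25 psu (deep − shallow).
Δρ/ρ₀ = −αΔT + βΔS = 2.208 × 10⁻³ − 1.80 × 10⁻⁴ = 2.028 × 10⁻³, so Δρ ≈ 2.077 kg m⁻³.
N² = (g/ρ₀)·Δρ/Δz = g·(Δρ/ρ₀)/Δz = 9.81 × 2.028 × 10⁻³ / 44 = 4.5215 × 10⁻⁴ s⁻².
N = √(4.5215 × 10⁻⁴) = 0.021264 rad s⁻¹ ≈ 0.0213 rad s⁻¹.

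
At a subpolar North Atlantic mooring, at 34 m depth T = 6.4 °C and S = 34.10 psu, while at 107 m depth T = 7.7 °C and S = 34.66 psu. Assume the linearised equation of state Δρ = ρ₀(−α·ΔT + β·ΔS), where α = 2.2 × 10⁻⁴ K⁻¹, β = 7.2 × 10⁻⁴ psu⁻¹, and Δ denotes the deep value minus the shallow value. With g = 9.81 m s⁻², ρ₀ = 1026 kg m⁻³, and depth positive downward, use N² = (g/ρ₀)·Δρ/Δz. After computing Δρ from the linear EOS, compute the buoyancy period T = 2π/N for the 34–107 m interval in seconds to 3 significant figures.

ΔT = +1.3 K, ΔS = +0.56 psu (deep − shallow).
Δρ/ρ₀ = −αΔT + βΔS = -2.86 × 10⁻⁴ + 4.032 × 10⁻⁴ = 1.172 × 10⁻⁴, so Δρ ≈ 0.1202 kg m⁻³.
N² = (g/ρ₀)·Δρ/Δz = g·(Δρ/ρ₀)/Δz = 9.81 × 1.172 × 10⁻⁴ / 73 = 1.5750 × 10⁻⁵ s⁻².
N = √(1.5750 × 10⁻⁵) = 3.9686 × 10⁻³ rad s⁻¹ → T = 2π/N = 1.5832 × 10³ s ≈ 1.58 × 10³ s.

1.58 × 10³ s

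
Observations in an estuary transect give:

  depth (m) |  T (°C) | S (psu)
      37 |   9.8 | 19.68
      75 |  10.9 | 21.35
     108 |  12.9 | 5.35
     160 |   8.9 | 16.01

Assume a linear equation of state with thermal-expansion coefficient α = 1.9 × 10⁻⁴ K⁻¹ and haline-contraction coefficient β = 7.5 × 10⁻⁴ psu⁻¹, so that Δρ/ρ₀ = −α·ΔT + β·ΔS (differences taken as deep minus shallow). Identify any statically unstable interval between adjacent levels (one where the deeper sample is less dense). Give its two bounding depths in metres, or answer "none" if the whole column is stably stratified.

75–108 m

Evaluate Δρ/ρ₀ = −αΔT + βΔS across each adjacent pair:
  37–75 m: −αΔT+βΔS = −(1.9 × 10⁻⁴)(+1.1)+(7.5 × 10⁻⁴)(+1.67) = 1.0 × 10⁻³ → stable
  75–108 m: −αΔT+βΔS = −(1.9 × 10⁻⁴)(+2.0)+(7.5 × 10⁻⁴)(-16.00) = -0.012 → UNSTABLE
  108–160 m: −αΔT+βΔS = −(1.9 × 10⁻⁴)(-4.0)+(7.5 × 10⁻⁴)(+10.66) = 8.8 × 10⁻³ → stable
The 75–108 m interval has Δρ < 0: lighter water underlies denser water.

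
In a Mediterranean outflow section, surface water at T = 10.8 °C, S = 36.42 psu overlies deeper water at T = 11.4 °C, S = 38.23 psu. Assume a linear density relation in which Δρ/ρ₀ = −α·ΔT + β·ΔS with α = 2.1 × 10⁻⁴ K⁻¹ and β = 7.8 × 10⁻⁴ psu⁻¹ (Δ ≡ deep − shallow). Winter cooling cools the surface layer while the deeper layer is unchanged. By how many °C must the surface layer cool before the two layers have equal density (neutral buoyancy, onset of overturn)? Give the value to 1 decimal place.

6.1 °C

Neutral buoyancy requires Δρ = 0, i.e. −α(T_deep − T_surf′) + β(S_deep − S_surf) = 0.
T_surf′ = T_deep − (β/α)·ΔS = 11.4 − (7.8 × 10⁻⁴/2.1 × 10⁻⁴)·(+1.81) = 4.677 °C.
Cooling required: 10.8 − (4.677) = 6.123 °C.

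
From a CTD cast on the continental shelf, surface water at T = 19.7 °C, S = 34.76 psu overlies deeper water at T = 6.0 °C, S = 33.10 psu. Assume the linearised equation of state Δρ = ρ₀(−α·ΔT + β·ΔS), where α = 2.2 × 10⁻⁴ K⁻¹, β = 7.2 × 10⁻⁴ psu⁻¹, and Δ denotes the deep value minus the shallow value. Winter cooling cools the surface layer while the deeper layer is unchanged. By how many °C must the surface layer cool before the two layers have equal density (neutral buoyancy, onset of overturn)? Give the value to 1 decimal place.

8.3 °C

Neutral buoyancy requires Δρ = 0, i.e. −α(T_deep − T_surf′) + β(S_deep − S_surf) = 0.
T_surf′ = T_deep − (β/α)·ΔS = 6.0 − (7.2 × 10⁻⁴/2.2 × 10⁻⁴)·(-1.66) = 11.433 °C.
Cooling required: 19.7 − (11.433) = 8.267 °C.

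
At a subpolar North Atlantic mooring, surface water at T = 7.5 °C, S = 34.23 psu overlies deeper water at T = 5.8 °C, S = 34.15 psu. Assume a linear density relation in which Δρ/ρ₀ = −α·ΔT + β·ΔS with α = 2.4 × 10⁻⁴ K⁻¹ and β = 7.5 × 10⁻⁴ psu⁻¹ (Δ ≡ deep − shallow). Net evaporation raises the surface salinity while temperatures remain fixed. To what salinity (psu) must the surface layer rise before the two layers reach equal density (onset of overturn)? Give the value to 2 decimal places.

Neutral buoyancy requires −α(T_deep − T_surf) + β(S_deep − S_surf′) = 0.
S_surf′ = S_deep − (α/β)·ΔT = 34.15 − (2.4 × 10⁻⁴/7.5 × 10⁻⁴)·(-1.7) = 34.6940 psu.
Increase required: 34.6940 − 34.23 = 0.4640 psu.

34.69 psu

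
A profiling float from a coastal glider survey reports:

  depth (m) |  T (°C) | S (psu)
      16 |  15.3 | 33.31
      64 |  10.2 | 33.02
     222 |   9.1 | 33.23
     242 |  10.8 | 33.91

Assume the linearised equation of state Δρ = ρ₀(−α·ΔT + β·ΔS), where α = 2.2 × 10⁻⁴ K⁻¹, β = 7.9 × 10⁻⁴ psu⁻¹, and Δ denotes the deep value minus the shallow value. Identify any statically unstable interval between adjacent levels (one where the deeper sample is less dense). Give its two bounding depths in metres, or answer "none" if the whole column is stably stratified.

Evaluate Δρ/ρ₀ = −αΔT + βΔS across each adjacent pair:
  16–64 m: −αΔT+βΔS = −(2.2 × 10⁻⁴)(-5.1)+(7.9 × 10⁻⁴)(-0.29) = 8.9 × 10⁻⁴ → stable
  64–222 m: −αΔT+βΔS = −(2.2 × 10⁻⁴)(-1.1)+(7.9 × 10⁻⁴)(+0.21) = 4.1 × 10⁻⁴ → stable
  222–242 m: −αΔT+βΔS = −(2.2 × 10⁻⁴)(+1.7)+(7.9 × 10⁻⁴)(+0.68) = 1.6 × 10⁻⁴ → stable
Every interval has Δρ > 0: the column is stably stratified throughout.

none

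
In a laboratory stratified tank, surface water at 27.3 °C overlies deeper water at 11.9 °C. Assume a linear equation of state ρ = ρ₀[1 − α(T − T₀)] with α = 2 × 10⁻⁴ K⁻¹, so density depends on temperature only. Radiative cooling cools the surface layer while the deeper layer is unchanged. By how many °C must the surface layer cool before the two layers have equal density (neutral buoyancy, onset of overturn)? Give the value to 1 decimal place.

With temperature the only control, equal density requires T_surf′ = T_deep.
T_surf′ = 11.9 °C.
Cooling required: 27.3 − 11.9 = 15.4 °C.

15.4 °C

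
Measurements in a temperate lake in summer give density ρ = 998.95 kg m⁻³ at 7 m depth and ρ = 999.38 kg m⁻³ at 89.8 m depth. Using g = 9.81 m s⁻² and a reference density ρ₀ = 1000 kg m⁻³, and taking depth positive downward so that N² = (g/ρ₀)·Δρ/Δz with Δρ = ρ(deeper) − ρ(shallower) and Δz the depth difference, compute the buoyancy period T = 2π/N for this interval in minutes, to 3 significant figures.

14.7 min

Δρ = 999.38 − 998.95 = 0.43 kg m⁻³ over Δz = 89.8 − 7 = 82.8 m.
N² = (9.81/1000) × (0.43/82.8) = 5.0946 × 10⁻⁵ s⁻².
N = √(5.0946 × 10⁻⁵) = 7.1376 × 10⁻³ rad s⁻¹, so T = 2π/N = 880.29 s = 14.671 min ≈ 14.7 min.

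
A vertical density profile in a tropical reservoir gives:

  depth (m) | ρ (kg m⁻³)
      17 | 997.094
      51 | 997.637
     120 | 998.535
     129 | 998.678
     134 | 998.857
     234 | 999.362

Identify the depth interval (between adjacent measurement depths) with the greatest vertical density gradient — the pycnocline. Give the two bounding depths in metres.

Compute the density gradient over each adjacent pair:
  17–51 m: Δρ/Δz = 0.543/34 = 0.016 kg m⁻⁴
  51–120 m: Δρ/Δz = 0.898/69 = 0.013 kg m⁻⁴
  120–129 m: Δρ/Δz = 0.143/9 = 0.016 kg m⁻⁴
  129–134 m: Δρ/Δz = 0.179/5 = 0.036 kg m⁻⁴
  134–234 m: Δρ/Δz = 0.505/100 = 5.0 × 10⁻³ kg m⁻⁴
The largest gradient is in the 129–134 m interval — the pycnocline.

129–134 m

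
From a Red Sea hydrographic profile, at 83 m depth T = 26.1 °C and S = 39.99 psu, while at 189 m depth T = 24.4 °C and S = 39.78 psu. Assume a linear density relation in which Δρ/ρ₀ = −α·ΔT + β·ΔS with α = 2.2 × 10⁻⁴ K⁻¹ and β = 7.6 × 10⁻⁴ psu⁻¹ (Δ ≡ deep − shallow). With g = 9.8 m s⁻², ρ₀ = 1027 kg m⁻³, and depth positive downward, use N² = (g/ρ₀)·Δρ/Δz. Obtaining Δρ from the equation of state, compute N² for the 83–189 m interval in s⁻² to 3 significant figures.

1.98 × 10⁻⁵ s⁻²

ΔT = -1.7 K, ΔS = -0.21 psu (deep − shallow).
Δρ/ρ₀ = −αΔT + βΔS = 3.74 × 10⁻⁴ − 1.596 × 10⁻⁴ = 2.144 × 10⁻⁴, so Δρ ≈ 0.2202 kg m⁻³.
N² = (g/ρ₀)·Δρ/Δz = g·(Δρ/ρ₀)/Δz = 9.8 × 2.144 × 10⁻⁴ / 106 = 1.9822 × 10⁻⁵ s⁻² ≈ 1.98 × 10⁻⁵ s⁻².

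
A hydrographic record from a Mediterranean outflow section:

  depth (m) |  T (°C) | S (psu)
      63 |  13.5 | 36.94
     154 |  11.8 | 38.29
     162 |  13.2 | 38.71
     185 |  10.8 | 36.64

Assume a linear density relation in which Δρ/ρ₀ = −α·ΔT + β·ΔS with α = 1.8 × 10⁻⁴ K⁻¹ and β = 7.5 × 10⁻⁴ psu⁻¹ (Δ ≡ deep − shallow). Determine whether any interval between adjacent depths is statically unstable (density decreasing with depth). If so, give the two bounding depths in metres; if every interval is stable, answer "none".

Evaluate Δρ/ρ₀ = −αΔT + βΔS across each adjacent pair:
  63–154 m: −αΔT+βΔS = −(1.8 × 10⁻⁴)(-1.7)+(7.5 × 10⁻⁴)(+1.35) = 1.3 × 10⁻³ → stable
  154–162 m: −αΔT+βΔS = −(1.8 × 10⁻⁴)(+1.4)+(7.5 × 10⁻⁴)(+0.42) = 6.3 × 10⁻⁵ → stable
  162–185 m: −αΔT+βΔS = −(1.8 × 10⁻⁴)(-2.4)+(7.5 × 10⁻⁴)(-2.07) = -1.1 × 10⁻³ → UNSTABLE
The 162–185 m interval has Δρ < 0: lighter water underlies denser water.

162–185 m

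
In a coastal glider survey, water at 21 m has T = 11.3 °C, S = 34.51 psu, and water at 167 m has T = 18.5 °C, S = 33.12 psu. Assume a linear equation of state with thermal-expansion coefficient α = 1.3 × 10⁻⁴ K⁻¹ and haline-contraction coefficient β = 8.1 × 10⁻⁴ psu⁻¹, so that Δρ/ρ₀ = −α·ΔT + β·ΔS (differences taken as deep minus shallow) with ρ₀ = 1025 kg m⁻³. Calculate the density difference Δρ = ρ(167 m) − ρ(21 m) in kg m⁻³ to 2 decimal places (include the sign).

ΔT = +7.2 K, ΔS = -1.39 psu (deep − shallow).
Δρ/ρ₀ = −(1.3 × 10⁻⁴)(+7.2) + (8.1 × 10⁻⁴)(-1.39) = -2.0619 × 10⁻³.
Δρ = 1025 × (-2.0619 × 10⁻³) = -2.11 kg m⁻³.
Negative Δρ: lighter below, statically unstable.

-2.11 kg m⁻³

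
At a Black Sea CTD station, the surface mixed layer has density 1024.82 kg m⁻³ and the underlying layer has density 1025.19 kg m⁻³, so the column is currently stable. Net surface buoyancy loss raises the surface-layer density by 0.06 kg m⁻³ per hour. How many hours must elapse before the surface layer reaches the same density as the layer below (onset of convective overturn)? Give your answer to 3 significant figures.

Density deficit of the surface layer: 1025.19 − 1024.82 = 0.37 kg m⁻³.
Required change = 0.37 / 0.06 = 6.17 hours.

6.17 hours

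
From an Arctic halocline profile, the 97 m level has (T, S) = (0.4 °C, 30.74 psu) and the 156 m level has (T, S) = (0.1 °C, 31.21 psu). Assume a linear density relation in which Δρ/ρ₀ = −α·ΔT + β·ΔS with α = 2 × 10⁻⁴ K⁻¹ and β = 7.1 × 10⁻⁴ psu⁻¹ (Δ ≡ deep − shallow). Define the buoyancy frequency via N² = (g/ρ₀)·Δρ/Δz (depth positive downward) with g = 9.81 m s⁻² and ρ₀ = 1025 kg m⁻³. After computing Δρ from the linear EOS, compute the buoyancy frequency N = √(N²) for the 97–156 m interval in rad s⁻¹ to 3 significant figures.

8.09 × 10⁻³ rad s⁻¹

ΔT = -0.3 K, ΔS = +0.47 psu (deep − shallow).
Δρ/ρ₀ = −αΔT + βΔS = 6.00 × 10⁻⁵ + 3.337 × 10⁻⁴ = 3.937 × 10⁻⁴, so Δρ ≈ 0.4035 kg m⁻³.
N² = (g/ρ₀)·Δρ/Δz = g·(Δρ/ρ₀)/Δz = 9.81 × 3.937 × 10⁻⁴ / 59 = 6.5461 × 10⁻⁵ s⁻².
N = √(6.5461 × 10⁻⁵) = 8.0908 × 10⁻³ rad s⁻¹ ≈ 8.09 × 10⁻³ rad s⁻¹.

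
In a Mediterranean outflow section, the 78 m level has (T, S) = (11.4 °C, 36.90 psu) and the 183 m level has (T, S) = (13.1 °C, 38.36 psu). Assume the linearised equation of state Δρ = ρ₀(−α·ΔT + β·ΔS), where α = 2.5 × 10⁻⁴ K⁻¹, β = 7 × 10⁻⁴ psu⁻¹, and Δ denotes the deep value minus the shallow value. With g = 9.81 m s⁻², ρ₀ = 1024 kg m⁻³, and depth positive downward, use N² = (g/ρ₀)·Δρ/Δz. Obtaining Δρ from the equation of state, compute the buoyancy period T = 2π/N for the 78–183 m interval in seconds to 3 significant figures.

ΔT = +1.7 K, ΔS = +1.46 psu (deep − shallow).
Δρ/ρ₀ = −αΔT + βΔS = -4.25 × 10⁻⁴ + 1.022 × 10⁻³ = 5.97 × 10⁻⁴, so Δρ ≈ 0.6113 kg m⁻³.
N² = (g/ρ₀)·Δρ/Δz = g·(Δρ/ρ₀)/Δz = 9.81 × 5.97 × 10⁻⁴ / 105 = 5.5777 × 10⁻⁵ s⁻².
N = √(5.5777 × 10⁻⁵) = 7.4684 × 10⁻³ rad s⁻¹ → T = 2π/N = 841.30 s ≈ 841 s.

841 s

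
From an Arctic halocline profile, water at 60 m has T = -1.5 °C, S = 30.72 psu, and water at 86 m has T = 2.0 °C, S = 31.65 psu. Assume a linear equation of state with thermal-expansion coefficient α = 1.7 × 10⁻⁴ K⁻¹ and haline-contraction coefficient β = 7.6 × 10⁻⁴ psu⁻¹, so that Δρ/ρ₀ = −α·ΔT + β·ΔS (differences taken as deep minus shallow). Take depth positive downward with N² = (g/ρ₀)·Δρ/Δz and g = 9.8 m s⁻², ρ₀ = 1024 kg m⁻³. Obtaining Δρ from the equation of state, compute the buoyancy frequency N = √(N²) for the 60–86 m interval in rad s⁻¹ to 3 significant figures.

6.49 × 10⁻³ rad s⁻¹

ΔT = +3.5 K, ΔS = +0.93 psu (deep − shallow).
Δρ/ρ₀ = −αΔT + βΔS = -5.95 × 10⁻⁴ + 7.068 × 10⁻⁴ = 1.118 × 10⁻⁴, so Δρ ≈ 0.1145 kg m⁻³.
N² = (g/ρ₀)·Δρ/Δz = g·(Δρ/ρ₀)/Δz = 9.8 × 1.118 × 10⁻⁴ / 26 = 4.2140 × 10⁻⁵ s⁻².
N = √(4.2140 × 10⁻⁵) = 6.4915 × 10⁻³ rad s⁻¹ ≈ 6.49 × 10⁻³ rad s⁻¹.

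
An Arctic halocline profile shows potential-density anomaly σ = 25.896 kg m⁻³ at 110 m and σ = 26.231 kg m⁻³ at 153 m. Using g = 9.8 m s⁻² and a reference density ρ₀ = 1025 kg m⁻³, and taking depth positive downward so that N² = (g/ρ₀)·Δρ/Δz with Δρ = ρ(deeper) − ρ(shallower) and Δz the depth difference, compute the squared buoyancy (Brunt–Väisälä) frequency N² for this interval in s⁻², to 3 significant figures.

Δρ = 1026.231 − 1025.896 = 0.335 kg m⁻³ over Δz = 153 − 110 = 43 m.
N² = (9.8/1025) × (0.335/43) = 7.4487 × 10⁻⁵ s⁻² ≈ 7.45 × 10⁻⁵ s⁻².

7.45 × 10⁻⁵ s⁻²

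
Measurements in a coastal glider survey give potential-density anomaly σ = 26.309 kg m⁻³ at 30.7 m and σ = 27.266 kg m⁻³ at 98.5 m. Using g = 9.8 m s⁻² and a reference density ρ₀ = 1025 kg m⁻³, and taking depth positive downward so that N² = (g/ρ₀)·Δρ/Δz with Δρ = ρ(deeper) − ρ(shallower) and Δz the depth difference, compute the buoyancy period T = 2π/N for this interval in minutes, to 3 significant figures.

Δρ = 1027.266 − 1026.309 = 0.957 kg m⁻³ over Δz = 98.5 − 30.7 = 67.8 m.
N² = (9.8/1025) × (0.957/67.8) = 1.3495 × 10⁻⁴ s⁻².
N = √(1.3495 × 10⁻⁴) = 0.011617 rad s⁻¹, so T = 2π/N = 540.86 s = 9.0143 min ≈ 9.01 min.

9.01 min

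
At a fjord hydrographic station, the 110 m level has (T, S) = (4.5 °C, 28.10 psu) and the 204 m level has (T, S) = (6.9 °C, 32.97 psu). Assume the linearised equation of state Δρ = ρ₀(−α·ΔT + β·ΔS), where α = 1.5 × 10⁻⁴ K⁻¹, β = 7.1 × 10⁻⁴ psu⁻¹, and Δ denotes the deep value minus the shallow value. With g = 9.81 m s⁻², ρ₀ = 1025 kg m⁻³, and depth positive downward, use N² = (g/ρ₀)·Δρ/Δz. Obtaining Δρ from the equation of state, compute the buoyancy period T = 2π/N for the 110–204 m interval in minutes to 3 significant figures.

5.82 min

ΔT = +2.4 K, ΔS = +4.87 psu (deep − shallow).
Δρ/ρ₀ = −αΔT + βΔS = -3.60 × 10⁻⁴ + 3.4577 × 10⁻³ = 3.0977 × 10⁻³, so Δρ ≈ 3.175 kg m⁻³.
N² = (g/ρ₀)·Δρ/Δz = g·(Δρ/ρ₀)/Δz = 9.81 × 3.0977 × 10⁻³ / 94 = 3.2328 × 10⁻⁴ s⁻².
N = √(3.2328 × 10⁻⁴) = 0.017980 rad s⁻¹ → T = 2π/N = 349.45 s = 5.8242 min ≈ 5.82 min.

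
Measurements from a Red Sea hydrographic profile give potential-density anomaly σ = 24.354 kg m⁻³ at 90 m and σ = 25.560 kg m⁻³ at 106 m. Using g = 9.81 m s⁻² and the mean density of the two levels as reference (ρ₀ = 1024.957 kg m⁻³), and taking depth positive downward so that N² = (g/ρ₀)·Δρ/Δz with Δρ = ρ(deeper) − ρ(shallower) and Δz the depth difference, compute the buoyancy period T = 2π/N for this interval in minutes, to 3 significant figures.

Δρ = 1025.560 − 1024.354 = 1.206 kg m⁻³ over Δz = 106 − 90 = 16 m.
N² = (9.81/1024.957) × (1.206/16) = 7.2142 × 10⁻⁴ s⁻².
N = √(7.2142 × 10⁻⁴) = 0.026859 rad s⁻¹, so T = 2π/N = 233.93 s = 3.8988 min ≈ 3.90 min.

3.90 min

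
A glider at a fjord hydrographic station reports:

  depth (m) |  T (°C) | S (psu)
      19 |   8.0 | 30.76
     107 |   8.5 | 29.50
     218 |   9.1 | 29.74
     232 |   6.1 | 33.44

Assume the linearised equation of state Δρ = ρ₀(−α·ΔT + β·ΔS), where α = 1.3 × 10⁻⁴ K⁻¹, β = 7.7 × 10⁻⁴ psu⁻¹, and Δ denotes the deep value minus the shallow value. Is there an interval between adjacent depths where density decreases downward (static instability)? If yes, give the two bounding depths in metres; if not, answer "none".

19–107 m

Evaluate Δρ/ρ₀ = −αΔT + βΔS across each adjacent pair:
  19–107 m: −αΔT+βΔS = −(1.3 × 10⁻⁴)(+0.5)+(7.7 × 10⁻⁴)(-1.26) = -1.0 × 10⁻³ → UNSTABLE
  107–218 m: −αΔT+βΔS = −(1.3 × 10⁻⁴)(+0.6)+(7.7 × 10⁻⁴)(+0.24) = 1.1 × 10⁻⁴ → stable
  218–232 m: −αΔT+βΔS = −(1.3 × 10⁻⁴)(-3.0)+(7.7 × 10⁻⁴)(+3.70) = 3.2 × 10⁻³ → stable
The 19–107 m interval has Δρ < 0: lighter water underlies denser water.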